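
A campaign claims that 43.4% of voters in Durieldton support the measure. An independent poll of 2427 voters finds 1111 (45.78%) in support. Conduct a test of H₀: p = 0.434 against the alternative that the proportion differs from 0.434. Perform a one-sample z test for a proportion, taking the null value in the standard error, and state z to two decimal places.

p̂ = 1111/2427 = 0.4578.
Under H₀, SE = √(0.434·0.566/2427) = √(0.000101213) = 0.0101.
z = (0.4578 − 0.434)/0.0101 = 0.0238/0.0101 = 2.36.
Two-sided p-value ≈ 2·Φ(−2.362) = 0.0182.

z = 2.36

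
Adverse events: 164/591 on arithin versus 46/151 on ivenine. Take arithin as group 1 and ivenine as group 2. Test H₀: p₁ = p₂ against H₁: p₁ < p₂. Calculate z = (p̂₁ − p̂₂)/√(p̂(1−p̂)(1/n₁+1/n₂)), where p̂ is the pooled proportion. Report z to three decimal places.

z = -0.661

p̂₁ = 164/591 = 0.27750, p̂₂ = 46/151 = 0.30464.
Pooled p̂ = (164+46)/(591+151) = 210/742 = 0.28302.
SE = √(p̂(1−p̂)(1/n₁+1/n₂)) = √(0.28302·0.71698·0.00831456) = √(0.00168718) = 0.04108.
z = (0.27750 − 0.30464)/0.04108 = -0.02714/0.04108 = -0.661.
p-value = P(Z < -0.661) ≈ 0.2544.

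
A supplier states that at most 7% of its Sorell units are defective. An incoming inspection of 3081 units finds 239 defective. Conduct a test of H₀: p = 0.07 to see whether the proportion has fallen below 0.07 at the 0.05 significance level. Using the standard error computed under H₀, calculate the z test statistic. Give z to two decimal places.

z = 1.65

p̂ = 239/3081 ≈ 0.0776.
Standard error under H₀: √(0.07×0.93/3081) = 0.0046.
z = (0.0776 − 0.07)/0.0046 = 0.0076/0.0046 = 1.65.
p-value = P(Z < 1.647) ≈ 0.9503. With α = 0.05, fail to reject H₀.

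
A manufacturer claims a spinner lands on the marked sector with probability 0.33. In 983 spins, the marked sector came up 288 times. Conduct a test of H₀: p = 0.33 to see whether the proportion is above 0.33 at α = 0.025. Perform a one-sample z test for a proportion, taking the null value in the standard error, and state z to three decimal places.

z = -2.468

p̂ = 288/983 ≈ 0.29298.
Under H₀, SE = √(0.33·0.67/983) = √(0.000224924) = 0.01500.
z = (0.29298 − 0.33)/0.01500 = -0.03702/0.01500 = -2.468.
p-value = P(Z > -2.468) ≈ 0.9932. With α = 0.025, fail to reject H₀.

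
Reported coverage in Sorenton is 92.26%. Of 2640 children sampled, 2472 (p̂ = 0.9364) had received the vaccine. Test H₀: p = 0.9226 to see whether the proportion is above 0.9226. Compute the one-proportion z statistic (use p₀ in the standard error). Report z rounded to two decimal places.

z = 2.65

p̂ = 2472/2640 = 0.9364.
Standard error under H₀: √(0.9226×0.0774/2640) = 0.0052.
z = (0.9364 − 0.9226)/0.0052 = 0.0138/0.0052 = 2.65.
p-value = P(Z > 2.646) ≈ 0.0041.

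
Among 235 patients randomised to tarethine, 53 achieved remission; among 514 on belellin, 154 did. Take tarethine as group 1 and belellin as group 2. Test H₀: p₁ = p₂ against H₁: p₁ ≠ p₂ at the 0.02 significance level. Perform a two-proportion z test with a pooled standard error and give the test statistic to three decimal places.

z = -2.104

p̂₁ = 53/235 = 0.225532, p̂₂ = 154/514 = 0.299611.
Pooled p̂ = (53+154)/(235+514) = 207/749 = 0.276368.
SE = √(0.199989 × 0.00620084) = 0.035215.
z = (0.225532 − 0.299611)/0.035215 = -0.074079/0.035215 = -2.104.
Two-sided p-value ≈ 2·Φ(−2.104) = 0.0354; since p > α = 0.02, fail to reject H₀.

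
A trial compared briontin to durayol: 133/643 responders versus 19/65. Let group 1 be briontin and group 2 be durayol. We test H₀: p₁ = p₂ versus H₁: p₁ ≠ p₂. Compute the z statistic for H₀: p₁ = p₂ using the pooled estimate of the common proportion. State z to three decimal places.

z = -1.599

p̂₁ = 133/643 = 0.20684, p̂₂ = 19/65 = 0.29231.
Pooled p̂ = (133+19)/(643+65) = 152/708 = 0.21469.
SE = √(0.168598 × 0.0169398) = 0.05344.
z = (0.20684 − 0.29231)/0.05344 = -0.08547/0.05344 = -1.599.
p-value = 2·P(Z > 1.599) ≈ 0.1098.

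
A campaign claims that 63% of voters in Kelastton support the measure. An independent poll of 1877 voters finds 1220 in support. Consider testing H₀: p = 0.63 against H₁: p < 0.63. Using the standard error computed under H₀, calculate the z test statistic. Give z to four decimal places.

p̂ = 1220/1877 ≈ 0.649973.
SE = √(p₀(1−p₀)/n) = √(0.2331/1877) = 0.011144.
z = (0.649973 − 0.63)/0.011144 = 0.019973/0.011144 = 1.7923.

z = 1.7923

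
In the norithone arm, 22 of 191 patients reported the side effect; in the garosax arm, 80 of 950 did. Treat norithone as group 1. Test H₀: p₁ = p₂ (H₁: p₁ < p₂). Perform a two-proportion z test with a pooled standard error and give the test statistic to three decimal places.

p̂₁ = 22/191 = 0.11518, p̂₂ = 80/950 = 0.08421.
Pooled p̂ = (22+80)/(191+950) = 102/1141 = 0.08940.
SE = √(p̂(1−p̂)(1/n₁+1/n₂)) = √(0.08940·0.91060·0.00628823) = √(0.000511886) = 0.02262.
z = (0.11518 − 0.08421)/0.02262 = 0.03097/0.02262 = 1.369.
p-value = P(Z < 1.369) ≈ 0.9145.

z = 1.369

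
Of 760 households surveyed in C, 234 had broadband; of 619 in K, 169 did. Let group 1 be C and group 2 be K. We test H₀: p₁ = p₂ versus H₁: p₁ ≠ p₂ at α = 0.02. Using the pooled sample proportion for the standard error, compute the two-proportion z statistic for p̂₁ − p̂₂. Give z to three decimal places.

p̂₁ = 234/760 = 0.30789, p̂₂ = 169/619 = 0.27302.
Pooled p̂ = (234+169)/(760+619) = 403/1379 = 0.29224.
SE = √(p̂(1−p̂)(1/n₁+1/n₂)) = √(0.29224·0.70776·0.0029313) = √(0.000606298) = 0.02462.
z = (0.30789 − 0.27302)/0.02462 = 0.03487/0.02462 = 1.416.
p-value = 2·P(Z > 1.416) ≈ 0.1567, so at α = 0.02 we fail to reject H₀.

z = 1.416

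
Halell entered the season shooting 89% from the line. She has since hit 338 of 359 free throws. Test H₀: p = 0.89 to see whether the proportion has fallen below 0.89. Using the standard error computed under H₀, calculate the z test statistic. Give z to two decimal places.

p̂ = 338/359 ≈ 0.9415.
Under H₀, SE = √(0.89·0.11/359) = √(0.000272702) = 0.0165.
z = (0.9415 − 0.89)/0.0165 = 0.0515/0.0165 = 3.12.

z = 3.12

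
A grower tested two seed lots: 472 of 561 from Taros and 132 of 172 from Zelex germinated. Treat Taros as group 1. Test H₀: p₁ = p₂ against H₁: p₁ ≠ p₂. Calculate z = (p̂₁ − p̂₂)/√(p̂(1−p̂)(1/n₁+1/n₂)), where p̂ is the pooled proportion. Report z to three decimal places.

z = 2.227

p̂₁ = 472/561 = 0.84135, p̂₂ = 132/172 = 0.76744.
Pooled p̂ = (472+132)/(561+172) = 604/733 = 0.82401.
SE = √(p̂(1−p̂)(1/n₁+1/n₂)) = √(0.82401·0.17599·0.00759648) = √(0.00110162) = 0.03319.
z = (0.84135 − 0.76744)/0.03319 = 0.07391/0.03319 = 2.227.
p-value = 2·P(Z > 2.227) ≈ 0.0260.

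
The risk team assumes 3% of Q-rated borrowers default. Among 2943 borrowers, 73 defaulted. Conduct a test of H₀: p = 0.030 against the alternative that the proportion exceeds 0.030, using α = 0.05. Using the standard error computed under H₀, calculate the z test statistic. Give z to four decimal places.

z = -1.6522

p̂ = 73/2943 = 0.0248046.
Standard error under H₀: √(0.03×0.97/2943) = 0.0031445.
z = (0.0248046 − 0.03)/0.0031445 = -0.0051954/0.0031445 = -1.6522.
p-value = P(Z > -1.652) ≈ 0.9508; since p > α = 0.05, fail to reject H₀.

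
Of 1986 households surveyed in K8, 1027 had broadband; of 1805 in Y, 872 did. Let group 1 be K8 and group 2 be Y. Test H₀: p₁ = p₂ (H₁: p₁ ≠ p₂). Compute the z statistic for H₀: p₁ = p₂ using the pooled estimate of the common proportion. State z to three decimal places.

z = 2.092

p̂₁ = 1027/1986 ≈ 0.51712, p̂₂ = 872/1805 ≈ 0.48310.
Pooled p̂ = (1027+872)/(1986+1805) = 1899/3791 = 0.50092.
SE = √(0.249999 × 0.00105754) = 0.01626.
z = (0.51712 − 0.48310)/0.01626 = 0.03402/0.01626 = 2.092.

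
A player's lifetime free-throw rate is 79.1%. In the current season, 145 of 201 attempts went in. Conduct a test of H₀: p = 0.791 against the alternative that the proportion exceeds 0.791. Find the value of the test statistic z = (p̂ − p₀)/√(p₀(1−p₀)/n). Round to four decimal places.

z = -2.4271

p̂ = 145/201 ≈ 0.721393.
Standard error under H₀: √(0.791×0.209/201) = 0.028679.
z = (0.721393 − 0.791)/0.028679 = -0.069607/0.028679 = -2.4271.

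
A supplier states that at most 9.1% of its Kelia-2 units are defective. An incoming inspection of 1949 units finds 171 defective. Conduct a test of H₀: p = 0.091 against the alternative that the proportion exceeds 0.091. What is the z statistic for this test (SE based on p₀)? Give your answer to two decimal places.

p̂ = 171/1949 ≈ 0.08774.
SE = √(p₀(1−p₀)/n) = √(0.082719/1949) = 0.00651.
z = (0.08774 − 0.091)/0.00651 = -0.00326/0.00651 = -0.50.
p-value = P(Z > -0.501) ≈ 0.6918.

z = -0.50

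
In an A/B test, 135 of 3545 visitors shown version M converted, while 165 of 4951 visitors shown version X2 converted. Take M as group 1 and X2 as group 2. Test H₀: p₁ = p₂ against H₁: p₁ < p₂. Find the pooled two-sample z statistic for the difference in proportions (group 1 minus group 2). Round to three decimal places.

p̂₁ = 135/3545 ≈ 0.038082, p̂₂ = 165/4951 ≈ 0.033327.
Pooled p̂ = (135+165)/(3545+4951) = 300/8496 = 0.035311.
SE = √(0.0340639 × 0.000484067) = 0.004061.
z = (0.038082 − 0.033327)/0.004061 = 0.004755/0.004061 = 1.171.

z = 1.171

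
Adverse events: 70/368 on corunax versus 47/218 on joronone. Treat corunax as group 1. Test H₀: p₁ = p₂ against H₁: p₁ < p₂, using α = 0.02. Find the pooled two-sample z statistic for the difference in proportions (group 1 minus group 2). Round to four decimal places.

z = -0.7428

p̂₁ = 70/368 = 0.190217, p̂₂ = 47/218 = 0.215596.
Pooled p̂ = (70+47)/(368+218) = 117/586 = 0.199659.
SE = √(p̂(1−p̂)(1/n₁+1/n₂)) = √(0.199659·0.800341·0.00730455) = √(0.00116723) = 0.034165.
z = (0.190217 − 0.215596)/0.034165 = -0.025379/0.034165 = -0.7428.
p-value = P(Z < -0.743) ≈ 0.2288, so at α = 0.02 we fail to reject H₀.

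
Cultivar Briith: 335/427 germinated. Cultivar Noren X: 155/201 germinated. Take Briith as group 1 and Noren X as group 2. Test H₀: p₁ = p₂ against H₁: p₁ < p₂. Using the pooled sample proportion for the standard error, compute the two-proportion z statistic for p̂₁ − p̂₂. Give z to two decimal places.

z = 0.38

p̂₁ = 335/427 = 0.7845, p̂₂ = 155/201 = 0.7711.
Pooled p̂ = (335+155)/(427+201) = 490/628 = 0.7803.
SE = √(p̂(1−p̂)(1/n₁+1/n₂)) = √(0.7803·0.2197·0.00731704) = √(0.00125456) = 0.0354.
z = (0.7845 − 0.7711)/0.0354 = 0.0134/0.0354 = 0.38.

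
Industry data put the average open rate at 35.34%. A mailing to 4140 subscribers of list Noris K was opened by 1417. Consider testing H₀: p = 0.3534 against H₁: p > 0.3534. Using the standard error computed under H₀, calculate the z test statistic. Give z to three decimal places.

z = -1.498

p̂ = 1417/4140 ≈ 0.34227.
SE = √(p₀(1−p₀)/n) = √(0.22851/4140) = 0.00743.
z = (0.34227 − 0.3534)/0.00743 = -0.01113/0.00743 = -1.498.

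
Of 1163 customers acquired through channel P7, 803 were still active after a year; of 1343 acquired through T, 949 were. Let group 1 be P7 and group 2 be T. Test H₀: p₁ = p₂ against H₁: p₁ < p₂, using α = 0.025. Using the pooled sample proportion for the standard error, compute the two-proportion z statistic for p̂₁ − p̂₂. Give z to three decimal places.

z = -0.880

p̂₁ = 803/1163 ≈ 0.69046, p̂₂ = 949/1343 ≈ 0.70663.
Pooled p̂ = (803+949)/(1163+1343) = 1752/2506 = 0.69912.
SE = √(p̂(1−p̂)(1/n₁+1/n₂)) = √(0.69912·0.30088·0.00160445) = √(0.000337496) = 0.01837.
z = (0.69046 − 0.70663)/0.01837 = -0.01617/0.01837 = -0.880.
p-value = P(Z < -0.880) ≈ 0.1894. With α = 0.025, fail to reject H₀.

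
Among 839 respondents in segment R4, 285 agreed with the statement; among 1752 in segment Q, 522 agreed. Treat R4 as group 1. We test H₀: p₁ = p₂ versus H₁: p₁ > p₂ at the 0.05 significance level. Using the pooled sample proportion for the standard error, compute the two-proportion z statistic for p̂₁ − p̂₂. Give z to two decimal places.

p̂₁ = 285/839 ≈ 0.3397, p̂₂ = 522/1752 ≈ 0.2979.
Pooled p̂ = (285+522)/(839+1752) = 807/2591 = 0.3115.
SE = √(0.214454 × 0.00176267) = 0.0194.
z = (0.3397 − 0.2979)/0.0194 = 0.0418/0.0194 = 2.15.
p-value = P(Z > 2.147) ≈ 0.0159, so at α = 0.05 we reject H₀.

z = 2.15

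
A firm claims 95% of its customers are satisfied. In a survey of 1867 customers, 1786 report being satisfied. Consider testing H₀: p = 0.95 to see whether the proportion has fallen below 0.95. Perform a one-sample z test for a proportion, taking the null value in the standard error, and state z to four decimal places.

p̂ = 1786/1867 ≈ 0.9566149.
SE = √(p₀(1−p₀)/n) = √(0.0475/1867) = 0.0050440.
z = (0.9566149 − 0.95)/0.0050440 = 0.0066149/0.0050440 = 1.3114.
p-value = P(Z < 1.311) ≈ 0.9051.

z = 1.3114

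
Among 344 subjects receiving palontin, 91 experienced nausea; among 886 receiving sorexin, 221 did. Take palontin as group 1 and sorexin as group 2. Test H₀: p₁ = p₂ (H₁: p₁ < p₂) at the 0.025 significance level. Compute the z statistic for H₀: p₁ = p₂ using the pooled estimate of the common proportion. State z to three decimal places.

p̂₁ = 91/344 ≈ 0.26453, p̂₂ = 221/886 ≈ 0.24944.
Pooled p̂ = (91+221)/(344+886) = 312/1230 = 0.25366.
SE = √(0.189316 × 0.00403564) = 0.02764.
z = (0.26453 − 0.24944)/0.02764 = 0.01509/0.02764 = 0.546.
p-value = P(Z < 0.546) ≈ 0.7076, so at α = 0.025 we fail to reject H₀.

z = 0.546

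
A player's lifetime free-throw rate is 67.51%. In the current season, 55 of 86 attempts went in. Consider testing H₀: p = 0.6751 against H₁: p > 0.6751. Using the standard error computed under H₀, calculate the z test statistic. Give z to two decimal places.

z = -0.70

p̂ = 55/86 = 0.6395.
SE = √(p₀(1−p₀)/n) = √(0.21934/86) = 0.0505.
z = (0.6395 − 0.6751)/0.0505 = -0.0356/0.0505 = -0.70.
p-value = P(Z > -0.704) ≈ 0.7594.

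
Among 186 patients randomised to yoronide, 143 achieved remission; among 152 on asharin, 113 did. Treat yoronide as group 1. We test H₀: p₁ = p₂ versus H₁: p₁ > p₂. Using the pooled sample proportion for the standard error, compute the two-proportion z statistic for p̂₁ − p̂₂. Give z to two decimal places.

z = 0.54

p̂₁ = 143/186 = 0.7688, p̂₂ = 113/152 = 0.7434.
Pooled p̂ = (143+113)/(186+152) = 256/338 = 0.7574.
SE = √(p̂(1−p̂)(1/n₁+1/n₂)) = √(0.7574·0.2426·0.0119553) = √(0.00219675) = 0.0469.
z = (0.7688 − 0.7434)/0.0469 = 0.0254/0.0469 = 0.54.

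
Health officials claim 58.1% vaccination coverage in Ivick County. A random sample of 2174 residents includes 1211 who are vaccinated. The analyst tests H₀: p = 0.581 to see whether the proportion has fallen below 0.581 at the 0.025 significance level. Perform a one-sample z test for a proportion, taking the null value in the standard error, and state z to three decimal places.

z = -2.264

p̂ = 1211/2174 = 0.557038.
Standard error under H₀: √(0.581×0.419/2174) = 0.010582.
z = (0.557038 − 0.581)/0.010582 = -0.023962/0.010582 = -2.264.
p-value = P(Z < -2.264) ≈ 0.0118. With α = 0.025, reject H₀.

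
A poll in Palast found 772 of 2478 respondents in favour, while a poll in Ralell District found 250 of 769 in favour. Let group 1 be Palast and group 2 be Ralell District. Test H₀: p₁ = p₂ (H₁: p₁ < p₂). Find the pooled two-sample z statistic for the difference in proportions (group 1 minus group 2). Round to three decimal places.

z = -0.707

p̂₁ = 772/2478 = 0.31154, p̂₂ = 250/769 = 0.32510.
Pooled p̂ = (772+250)/(2478+769) = 1022/3247 = 0.31475.
SE = √(p̂(1−p̂)(1/n₁+1/n₂)) = √(0.31475·0.68525·0.00170394) = √(0.000367512) = 0.01917.
z = (0.31154 − 0.32510)/0.01917 = -0.01356/0.01917 = -0.707.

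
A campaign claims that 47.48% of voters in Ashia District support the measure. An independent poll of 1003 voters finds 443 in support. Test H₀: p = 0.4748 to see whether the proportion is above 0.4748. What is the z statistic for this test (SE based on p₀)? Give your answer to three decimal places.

z = -2.101

p̂ = 443/1003 ≈ 0.44167.
Standard error under H₀: √(0.4748×0.5252/1003) = 0.01577.
z = (0.44167 − 0.4748)/0.01577 = -0.03313/0.01577 = -2.101.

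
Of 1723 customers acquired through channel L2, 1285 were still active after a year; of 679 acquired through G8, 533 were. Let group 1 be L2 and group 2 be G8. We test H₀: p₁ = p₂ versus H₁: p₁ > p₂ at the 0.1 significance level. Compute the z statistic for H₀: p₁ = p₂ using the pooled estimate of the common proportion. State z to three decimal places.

p̂₁ = 1285/1723 = 0.74579, p̂₂ = 533/679 = 0.78498.
Pooled p̂ = (1285+533)/(1723+679) = 1818/2402 = 0.75687.
SE = √(p̂(1−p̂)(1/n₁+1/n₂)) = √(0.75687·0.24313·0.00205314) = √(0.000377815) = 0.01944.
z = (0.74579 − 0.78498)/0.01944 = -0.03919/0.01944 = -2.016.
p-value = P(Z > -2.016) ≈ 0.9781, so at α = 0.1 we fail to reject H₀.

z = -2.016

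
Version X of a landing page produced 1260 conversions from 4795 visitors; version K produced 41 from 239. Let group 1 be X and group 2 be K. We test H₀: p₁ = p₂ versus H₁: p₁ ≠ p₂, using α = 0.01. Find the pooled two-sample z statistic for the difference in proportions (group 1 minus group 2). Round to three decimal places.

z = 3.144

p̂₁ = 1260/4795 ≈ 0.26277, p̂₂ = 41/239 ≈ 0.17155.
Pooled p̂ = (1260+41)/(4795+239) = 1301/5034 = 0.25844.
SE = √(p̂(1−p̂)(1/n₁+1/n₂)) = √(0.25844·0.74156·0.00439265) = √(0.000841852) = 0.02901.
z = (0.26277 − 0.17155)/0.02901 = 0.09122/0.02901 = 3.144.
Two-sided p-value ≈ 2·Φ(−3.144) = 0.0017; since p < α = 0.01, reject H₀.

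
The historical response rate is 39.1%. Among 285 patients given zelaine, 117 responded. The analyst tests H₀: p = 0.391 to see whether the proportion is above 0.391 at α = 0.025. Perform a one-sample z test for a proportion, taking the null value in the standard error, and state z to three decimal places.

z = 0.676

p̂ = 117/285 = 0.41053.
Under H₀, SE = √(0.391·0.609/285) = √(0.000835505) = 0.02891.
z = (0.41053 − 0.391)/0.02891 = 0.01953/0.02891 = 0.676.
p-value = P(Z > 0.676) ≈ 0.2497, so at α = 0.025 we fail to reject H₀.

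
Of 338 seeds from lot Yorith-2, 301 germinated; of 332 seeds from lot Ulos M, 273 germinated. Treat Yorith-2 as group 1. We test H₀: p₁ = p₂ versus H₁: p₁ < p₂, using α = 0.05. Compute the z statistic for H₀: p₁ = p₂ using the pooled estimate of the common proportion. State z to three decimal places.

p̂₁ = 301/338 = 0.89053, p̂₂ = 273/332 = 0.82229.
Pooled p̂ = (301+273)/(338+332) = 574/670 = 0.85672.
SE = √(0.122753 × 0.00597063) = 0.02707.
z = (0.89053 − 0.82229)/0.02707 = 0.06824/0.02707 = 2.521.
p-value = P(Z < 2.521) ≈ 0.9941; since p > α = 0.05, fail to reject H₀.

z = 2.521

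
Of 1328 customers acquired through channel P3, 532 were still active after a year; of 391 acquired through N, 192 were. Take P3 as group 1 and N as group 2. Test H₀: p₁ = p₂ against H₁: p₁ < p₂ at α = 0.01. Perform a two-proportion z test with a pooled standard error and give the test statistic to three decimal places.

p̂₁ = 532/1328 ≈ 0.40060, p̂₂ = 192/391 ≈ 0.49105.
Pooled p̂ = (532+192)/(1328+391) = 724/1719 = 0.42118.
SE = √(0.243787 × 0.00331056) = 0.02841.
z = (0.40060 − 0.49105)/0.02841 = -0.09045/0.02841 = -3.184.
p-value = P(Z < -3.184) ≈ 0.0007. With α = 0.01, reject H₀.

z = -3.184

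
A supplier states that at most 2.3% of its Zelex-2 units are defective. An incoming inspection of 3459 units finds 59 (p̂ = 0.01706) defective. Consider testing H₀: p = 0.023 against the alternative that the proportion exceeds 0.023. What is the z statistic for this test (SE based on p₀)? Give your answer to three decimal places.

p̂ = 59/3459 = 0.017057.
Standard error under H₀: √(0.023×0.977/3459) = 0.002549.
z = (0.017057 − 0.023)/0.002549 = -0.005943/0.002549 = -2.332.

z = -2.332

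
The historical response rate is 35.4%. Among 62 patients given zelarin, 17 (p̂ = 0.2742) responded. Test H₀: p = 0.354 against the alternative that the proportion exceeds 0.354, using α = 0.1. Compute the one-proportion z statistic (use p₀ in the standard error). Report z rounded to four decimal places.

z = -1.3141

p̂ = 17/62 = 0.2741935.
SE = √(p₀(1−p₀)/n) = √(0.22868/62) = 0.0607326.
z = (0.2741935 − 0.354)/0.0607326 = -0.0798065/0.0607326 = -1.3141.
p-value = P(Z > -1.314) ≈ 0.9056; since p > α = 0.1, fail to reject H₀.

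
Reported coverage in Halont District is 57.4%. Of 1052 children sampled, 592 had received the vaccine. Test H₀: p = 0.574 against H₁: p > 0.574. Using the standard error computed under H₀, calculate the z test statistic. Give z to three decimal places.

p̂ = 592/1052 = 0.562738.
Standard error under H₀: √(0.574×0.426/1052) = 0.015246.
z = (0.562738 − 0.574)/0.015246 = -0.011262/0.015246 = -0.739.
p-value = P(Z > -0.739) ≈ 0.7700.

z = -0.739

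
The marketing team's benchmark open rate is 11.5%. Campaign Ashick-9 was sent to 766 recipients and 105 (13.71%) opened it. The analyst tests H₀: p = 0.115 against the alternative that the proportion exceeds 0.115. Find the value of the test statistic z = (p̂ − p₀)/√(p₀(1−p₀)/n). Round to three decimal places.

p̂ = 105/766 = 0.13708.
Standard error under H₀: √(0.115×0.885/766) = 0.01153.
z = (0.13708 − 0.115)/0.01153 = 0.02208/0.01153 = 1.915.
p-value = P(Z > 1.915) ≈ 0.0277.

z = 1.915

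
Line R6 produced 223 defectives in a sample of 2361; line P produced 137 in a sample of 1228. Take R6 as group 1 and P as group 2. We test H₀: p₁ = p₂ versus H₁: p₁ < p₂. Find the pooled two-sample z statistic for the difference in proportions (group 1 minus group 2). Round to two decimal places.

p̂₁ = 223/2361 ≈ 0.09445, p̂₂ = 137/1228 ≈ 0.11156.
Pooled p̂ = (223+137)/(2361+1228) = 360/3589 = 0.10031.
SE = √(p̂(1−p̂)(1/n₁+1/n₂)) = √(0.10031·0.89969·0.00123788) = √(0.000111713) = 0.01057.
z = (0.09445 − 0.11156)/0.01057 = -0.01711/0.01057 = -1.62.

z = -1.62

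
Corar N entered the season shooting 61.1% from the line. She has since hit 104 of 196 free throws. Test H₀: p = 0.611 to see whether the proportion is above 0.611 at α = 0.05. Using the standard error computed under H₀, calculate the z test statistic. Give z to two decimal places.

z = -2.31

p̂ = 104/196 = 0.5306.
Under H₀, SE = √(0.611·0.389/196) = √(0.00121265) = 0.0348.
z = (0.5306 − 0.611)/0.0348 = -0.0804/0.0348 = -2.31.
p-value = P(Z > -2.308) ≈ 0.9895; since p > α = 0.05, fail to reject H₀.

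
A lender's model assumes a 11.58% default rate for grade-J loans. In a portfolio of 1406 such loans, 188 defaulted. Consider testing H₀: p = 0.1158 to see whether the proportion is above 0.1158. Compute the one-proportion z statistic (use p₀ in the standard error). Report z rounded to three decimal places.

p̂ = 188/1406 = 0.133713.
Standard error under H₀: √(0.1158×0.8842/1406) = 0.008534.
z = (0.133713 − 0.1158)/0.008534 = 0.017913/0.008534 = 2.099.

z = 2.099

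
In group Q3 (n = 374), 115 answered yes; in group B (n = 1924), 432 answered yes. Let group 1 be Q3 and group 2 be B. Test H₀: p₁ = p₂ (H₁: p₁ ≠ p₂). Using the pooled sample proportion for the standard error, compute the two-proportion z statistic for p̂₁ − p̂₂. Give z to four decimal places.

p̂₁ = 115/374 ≈ 0.307487, p̂₂ = 432/1924 ≈ 0.224532.
Pooled p̂ = (115+432)/(374+1924) = 547/2298 = 0.238033.
SE = √(0.181373 × 0.00319355) = 0.024067.
z = (0.307487 − 0.224532)/0.024067 = 0.082955/0.024067 = 3.4468.
Two-sided p-value ≈ 2·Φ(−3.447) = 0.0006.

z = 3.4468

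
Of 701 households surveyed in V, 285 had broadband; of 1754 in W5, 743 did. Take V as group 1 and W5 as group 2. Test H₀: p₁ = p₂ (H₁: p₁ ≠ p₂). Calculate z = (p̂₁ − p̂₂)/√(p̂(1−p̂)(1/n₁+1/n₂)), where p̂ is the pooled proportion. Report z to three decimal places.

p̂₁ = 285/701 ≈ 0.40656, p̂₂ = 743/1754 ≈ 0.42360.
Pooled p̂ = (285+743)/(701+1754) = 1028/2455 = 0.41874.
SE = √(p̂(1−p̂)(1/n₁+1/n₂)) = √(0.41874·0.58126·0.00199666) = √(0.00048598) = 0.02204.
z = (0.40656 − 0.42360)/0.02204 = -0.01704/0.02204 = -0.773.

z = -0.773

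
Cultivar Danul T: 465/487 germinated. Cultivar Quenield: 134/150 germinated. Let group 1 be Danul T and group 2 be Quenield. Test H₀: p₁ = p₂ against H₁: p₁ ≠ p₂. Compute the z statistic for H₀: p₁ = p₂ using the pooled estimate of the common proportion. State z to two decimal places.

z = 2.78

p̂₁ = 465/487 = 0.9548, p̂₂ = 134/150 = 0.8933.
Pooled p̂ = (465+134)/(487+150) = 599/637 = 0.9403.
SE = √(p̂(1−p̂)(1/n₁+1/n₂)) = √(0.9403·0.0597·0.00872005) = √(0.00048916) = 0.0221.
z = (0.9548 − 0.8933)/0.0221 = 0.0615/0.0221 = 2.78.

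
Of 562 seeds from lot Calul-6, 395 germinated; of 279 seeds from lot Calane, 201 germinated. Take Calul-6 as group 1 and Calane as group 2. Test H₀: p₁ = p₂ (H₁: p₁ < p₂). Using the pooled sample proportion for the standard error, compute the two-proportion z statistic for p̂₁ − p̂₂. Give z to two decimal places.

z = -0.53

p̂₁ = 395/562 = 0.7028, p̂₂ = 201/279 = 0.7204.
Pooled p̂ = (395+201)/(562+279) = 596/841 = 0.7087.
SE = √(p̂(1−p̂)(1/n₁+1/n₂)) = √(0.7087·0.2913·0.00536359) = √(0.00110733) = 0.0333.
z = (0.7028 − 0.7204)/0.0333 = -0.0176/0.0333 = -0.53.
p-value = P(Z < -0.528) ≈ 0.2986.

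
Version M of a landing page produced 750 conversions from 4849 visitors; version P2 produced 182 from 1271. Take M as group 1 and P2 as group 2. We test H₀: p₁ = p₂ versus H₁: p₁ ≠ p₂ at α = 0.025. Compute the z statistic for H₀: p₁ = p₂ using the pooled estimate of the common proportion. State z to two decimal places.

z = 1.01

p̂₁ = 750/4849 ≈ 0.15467, p̂₂ = 182/1271 ≈ 0.14319.
Pooled p̂ = (750+182)/(4849+1271) = 932/6120 = 0.15229.
SE = √(p̂(1−p̂)(1/n₁+1/n₂)) = √(0.15229·0.84771·0.00099301) = √(0.000128194) = 0.01132.
z = (0.15467 − 0.14319)/0.01132 = 0.01148/0.01132 = 1.01.
p-value = 2·P(Z > 1.014) ≈ 0.3108. With α = 0.025, fail to reject H₀.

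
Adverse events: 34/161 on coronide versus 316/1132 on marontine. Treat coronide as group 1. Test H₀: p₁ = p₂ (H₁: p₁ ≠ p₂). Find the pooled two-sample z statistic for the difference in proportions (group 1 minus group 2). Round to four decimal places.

z = -1.8162

p̂₁ = 34/161 = 0.2111801, p̂₂ = 316/1132 = 0.2791519.
Pooled p̂ = (34+316)/(161+1132) = 350/1293 = 0.2706883.
SE = √(p̂(1−p̂)(1/n₁+1/n₂)) = √(0.2706883·0.7293117·0.00709457) = √(0.00140058) = 0.0374244.
z = (0.2111801 − 0.2791519)/0.0374244 = -0.0679718/0.0374244 = -1.8162.
p-value = 2·P(Z > 1.816) ≈ 0.0693.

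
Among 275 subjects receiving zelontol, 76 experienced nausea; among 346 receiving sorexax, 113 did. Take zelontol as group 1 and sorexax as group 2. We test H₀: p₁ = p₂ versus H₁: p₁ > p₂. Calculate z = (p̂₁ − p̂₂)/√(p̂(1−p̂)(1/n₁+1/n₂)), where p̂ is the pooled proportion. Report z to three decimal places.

p̂₁ = 76/275 ≈ 0.27636, p̂₂ = 113/346 ≈ 0.32659.
Pooled p̂ = (76+113)/(275+346) = 189/621 = 0.30435.
SE = √(0.21172 × 0.00652654) = 0.03717.
z = (0.27636 − 0.32659)/0.03717 = -0.05023/0.03717 = -1.351.

z = -1.351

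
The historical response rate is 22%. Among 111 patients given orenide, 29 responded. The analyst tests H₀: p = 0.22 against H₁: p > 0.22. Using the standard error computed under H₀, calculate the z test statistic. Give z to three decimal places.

z = 1.049

p̂ = 29/111 ≈ 0.26126.
SE = √(p₀(1−p₀)/n) = √(0.1716/111) = 0.03932.
z = (0.26126 − 0.22)/0.03932 = 0.04126/0.03932 = 1.049.
p-value = P(Z > 1.049) ≈ 0.1470.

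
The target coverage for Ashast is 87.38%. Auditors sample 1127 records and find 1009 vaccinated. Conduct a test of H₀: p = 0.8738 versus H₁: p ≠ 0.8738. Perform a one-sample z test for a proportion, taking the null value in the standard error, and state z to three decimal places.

z = 2.173

p̂ = 1009/1127 ≈ 0.895297.
SE = √(p₀(1−p₀)/n) = √(0.11027/1127) = 0.009892.
z = (0.895297 − 0.8738)/0.009892 = 0.021497/0.009892 = 2.173.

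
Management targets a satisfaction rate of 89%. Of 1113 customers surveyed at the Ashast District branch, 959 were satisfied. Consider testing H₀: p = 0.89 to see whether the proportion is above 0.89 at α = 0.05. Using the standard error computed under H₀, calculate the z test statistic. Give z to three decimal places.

z = -3.024

p̂ = 959/1113 = 0.861635.
Standard error under H₀: √(0.89×0.11/1113) = 0.009379.
z = (0.861635 − 0.89)/0.009379 = -0.028365/0.009379 = -3.024.
p-value = P(Z > -3.024) ≈ 0.9988, so at α = 0.05 we fail to reject H₀.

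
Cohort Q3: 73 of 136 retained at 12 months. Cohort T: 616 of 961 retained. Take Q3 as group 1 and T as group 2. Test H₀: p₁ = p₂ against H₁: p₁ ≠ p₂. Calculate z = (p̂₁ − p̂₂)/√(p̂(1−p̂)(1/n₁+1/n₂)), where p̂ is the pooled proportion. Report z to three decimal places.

z = -2.354

p̂₁ = 73/136 = 0.53676, p̂₂ = 616/961 = 0.64100.
Pooled p̂ = (73+616)/(136+961) = 689/1097 = 0.62808.
SE = √(0.233596 × 0.00839352) = 0.04428.
z = (0.53676 − 0.64100)/0.04428 = -0.10424/0.04428 = -2.354.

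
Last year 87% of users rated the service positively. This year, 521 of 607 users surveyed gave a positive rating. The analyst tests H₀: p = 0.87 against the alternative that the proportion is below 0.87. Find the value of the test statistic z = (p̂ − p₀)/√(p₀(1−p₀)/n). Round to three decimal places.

z = -0.856

p̂ = 521/607 ≈ 0.85832.
Under H₀, SE = √(0.87·0.13/607) = √(0.000186326) = 0.01365.
z = (0.85832 − 0.87)/0.01365 = -0.01168/0.01365 = -0.856.
p-value = P(Z < -0.856) ≈ 0.1961.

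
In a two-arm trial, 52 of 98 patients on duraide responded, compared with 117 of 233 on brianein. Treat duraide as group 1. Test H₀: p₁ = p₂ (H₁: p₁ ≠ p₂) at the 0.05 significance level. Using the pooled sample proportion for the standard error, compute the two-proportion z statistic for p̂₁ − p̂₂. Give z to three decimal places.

p̂₁ = 52/98 ≈ 0.53061, p̂₂ = 117/233 ≈ 0.50215.
Pooled p̂ = (52+117)/(98+233) = 169/331 = 0.51057.
SE = √(p̂(1−p̂)(1/n₁+1/n₂)) = √(0.51057·0.48943·0.0144959) = √(0.00362236) = 0.06019.
z = (0.53061 − 0.50215)/0.06019 = 0.02846/0.06019 = 0.473.
Two-sided p-value ≈ 2·Φ(−0.473) = 0.6362. With α = 0.05, fail to reject H₀.

z = 0.473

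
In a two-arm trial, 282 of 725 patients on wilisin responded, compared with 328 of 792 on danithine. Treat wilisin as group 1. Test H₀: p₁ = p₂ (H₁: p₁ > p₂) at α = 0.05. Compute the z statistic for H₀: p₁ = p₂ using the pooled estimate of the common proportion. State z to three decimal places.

z = -0.999

p̂₁ = 282/725 ≈ 0.38897, p̂₂ = 328/792 ≈ 0.41414.
Pooled p̂ = (282+328)/(725+792) = 610/1517 = 0.40211.
SE = √(p̂(1−p̂)(1/n₁+1/n₂)) = √(0.40211·0.59789·0.00264194) = √(0.000635168) = 0.02520.
z = (0.38897 − 0.41414)/0.02520 = -0.02517/0.02520 = -0.999.
p-value = P(Z > -0.999) ≈ 0.8411. With α = 0.05, fail to reject H₀.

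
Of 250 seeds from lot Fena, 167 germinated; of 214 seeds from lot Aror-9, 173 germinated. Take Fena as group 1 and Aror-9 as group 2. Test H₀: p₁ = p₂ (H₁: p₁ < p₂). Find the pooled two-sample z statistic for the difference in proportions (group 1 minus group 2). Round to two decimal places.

p̂₁ = 167/250 = 0.6680, p̂₂ = 173/214 = 0.8084.
Pooled p̂ = (167+173)/(250+214) = 340/464 = 0.7328.
SE = √(p̂(1−p̂)(1/n₁+1/n₂)) = √(0.7328·0.2672·0.0086729) = √(0.00169836) = 0.0412.
z = (0.6680 − 0.8084)/0.0412 = -0.1404/0.0412 = -3.41.
p-value = P(Z < -3.407) ≈ 0.0003.

z = -3.41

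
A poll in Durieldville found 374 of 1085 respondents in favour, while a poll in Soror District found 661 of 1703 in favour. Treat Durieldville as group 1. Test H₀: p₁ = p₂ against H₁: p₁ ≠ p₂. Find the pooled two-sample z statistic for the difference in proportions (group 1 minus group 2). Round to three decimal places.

z = -2.315

p̂₁ = 374/1085 = 0.344700, p̂₂ = 661/1703 = 0.388139.
Pooled p̂ = (374+661)/(1085+1703) = 1035/2788 = 0.371234.
SE = √(0.233419 × 0.00150886) = 0.018767.
z = (0.344700 − 0.388139)/0.018767 = -0.043439/0.018767 = -2.315.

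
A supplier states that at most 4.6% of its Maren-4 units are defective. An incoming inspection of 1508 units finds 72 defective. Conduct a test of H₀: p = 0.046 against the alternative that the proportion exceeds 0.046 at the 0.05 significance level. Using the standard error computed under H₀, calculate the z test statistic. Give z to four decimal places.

z = 0.3235

p̂ = 72/1508 = 0.04774536.
Under H₀, SE = √(0.046·0.954/1508) = √(2.91008e-05) = 0.00539452.
z = (0.04774536 − 0.046)/0.00539452 = 0.00174536/0.00539452 = 0.3235.
p-value = P(Z > 0.324) ≈ 0.3731; since p > α = 0.05, fail to reject H₀.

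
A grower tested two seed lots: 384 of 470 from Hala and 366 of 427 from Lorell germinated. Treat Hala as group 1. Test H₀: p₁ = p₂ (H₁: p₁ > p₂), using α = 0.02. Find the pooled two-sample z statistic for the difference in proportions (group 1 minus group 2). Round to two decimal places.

z = -1.62

p̂₁ = 384/470 ≈ 0.8170, p̂₂ = 366/427 ≈ 0.8571.
Pooled p̂ = (384+366)/(470+427) = 750/897 = 0.8361.
SE = √(p̂(1−p̂)(1/n₁+1/n₂)) = √(0.8361·0.1639·0.00446958) = √(0.000612436) = 0.0247.
z = (0.8170 − 0.8571)/0.0247 = -0.0401/0.0247 = -1.62.
p-value = P(Z > -1.621) ≈ 0.9475. With α = 0.02, fail to reject H₀.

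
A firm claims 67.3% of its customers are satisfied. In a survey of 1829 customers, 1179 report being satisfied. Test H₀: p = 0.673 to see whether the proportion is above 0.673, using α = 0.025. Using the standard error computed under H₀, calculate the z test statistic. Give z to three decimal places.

z = -2.588

p̂ = 1179/1829 ≈ 0.64461.
Under H₀, SE = √(0.673·0.327/1829) = √(0.000120323) = 0.01097.
z = (0.64461 − 0.673)/0.01097 = -0.02839/0.01097 = -2.588.
p-value = P(Z > -2.588) ≈ 0.9952; since p > α = 0.025, fail to reject H₀.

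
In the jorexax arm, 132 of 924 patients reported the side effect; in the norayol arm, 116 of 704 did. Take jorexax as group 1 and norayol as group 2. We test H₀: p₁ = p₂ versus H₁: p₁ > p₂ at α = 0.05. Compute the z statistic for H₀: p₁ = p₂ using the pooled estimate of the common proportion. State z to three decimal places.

p̂₁ = 132/924 ≈ 0.14286, p̂₂ = 116/704 ≈ 0.16477.
Pooled p̂ = (132+116)/(924+704) = 248/1628 = 0.15233.
SE = √(p̂(1−p̂)(1/n₁+1/n₂)) = √(0.15233·0.84767·0.00250271) = √(0.000323171) = 0.01798.
z = (0.14286 − 0.16477)/0.01798 = -0.02191/0.01798 = -1.219.
p-value = P(Z > -1.219) ≈ 0.8886; since p > α = 0.05, fail to reject H₀.

z = -1.219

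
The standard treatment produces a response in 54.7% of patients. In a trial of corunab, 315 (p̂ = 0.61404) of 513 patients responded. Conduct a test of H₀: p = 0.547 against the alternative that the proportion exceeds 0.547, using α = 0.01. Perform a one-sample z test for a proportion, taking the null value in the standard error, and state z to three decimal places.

z = 3.050

p̂ = 315/513 ≈ 0.61404.
SE = √(p₀(1−p₀)/n) = √(0.24779/513) = 0.02198.
z = (0.61404 − 0.547)/0.02198 = 0.06704/0.02198 = 3.050.
p-value = P(Z > 3.050) ≈ 0.0011; since p < α = 0.01, reject H₀.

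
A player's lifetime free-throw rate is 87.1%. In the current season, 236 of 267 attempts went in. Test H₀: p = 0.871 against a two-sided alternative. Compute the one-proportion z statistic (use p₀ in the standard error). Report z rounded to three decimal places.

p̂ = 236/267 = 0.88390.
Under H₀, SE = √(0.871·0.129/267) = √(0.00042082) = 0.02051.
z = (0.88390 − 0.871)/0.02051 = 0.01290/0.02051 = 0.629.
Two-sided p-value ≈ 2·Φ(−0.629) = 0.5296.

z = 0.629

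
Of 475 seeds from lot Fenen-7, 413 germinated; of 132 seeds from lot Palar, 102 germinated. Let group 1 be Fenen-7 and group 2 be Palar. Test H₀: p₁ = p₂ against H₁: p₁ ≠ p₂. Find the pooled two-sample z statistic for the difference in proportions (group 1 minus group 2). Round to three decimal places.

p̂₁ = 413/475 = 0.86947, p̂₂ = 102/132 = 0.77273.
Pooled p̂ = (413+102)/(475+132) = 515/607 = 0.84843.
SE = √(p̂(1−p̂)(1/n₁+1/n₂)) = √(0.84843·0.15157·0.00968102) = √(0.00124491) = 0.03528.
z = (0.86947 − 0.77273)/0.03528 = 0.09674/0.03528 = 2.742.

z = 2.742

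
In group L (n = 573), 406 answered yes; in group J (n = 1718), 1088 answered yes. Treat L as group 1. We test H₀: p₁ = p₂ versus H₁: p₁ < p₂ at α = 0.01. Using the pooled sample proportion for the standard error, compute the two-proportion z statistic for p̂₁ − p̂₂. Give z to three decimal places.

z = 3.275

p̂₁ = 406/573 = 0.70855, p̂₂ = 1088/1718 = 0.63329.
Pooled p̂ = (406+1088)/(573+1718) = 1494/2291 = 0.65212.
SE = √(0.22686 × 0.00232727) = 0.02298.
z = (0.70855 − 0.63329)/0.02298 = 0.07526/0.02298 = 3.275.
p-value = P(Z < 3.275) ≈ 0.9995, so at α = 0.01 we fail to reject H₀.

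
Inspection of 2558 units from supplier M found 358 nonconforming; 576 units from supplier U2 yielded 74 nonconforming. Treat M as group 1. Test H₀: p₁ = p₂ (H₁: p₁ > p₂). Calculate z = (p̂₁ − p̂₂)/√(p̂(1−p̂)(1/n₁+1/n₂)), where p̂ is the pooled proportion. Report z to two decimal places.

p̂₁ = 358/2558 = 0.1400, p̂₂ = 74/576 = 0.1285.
Pooled p̂ = (358+74)/(2558+576) = 432/3134 = 0.1378.
SE = √(0.118842 × 0.00212704) = 0.0159.
z = (0.1400 − 0.1285)/0.0159 = 0.0115/0.0159 = 0.72.
p-value = P(Z > 0.722) ≈ 0.2351.

z = 0.72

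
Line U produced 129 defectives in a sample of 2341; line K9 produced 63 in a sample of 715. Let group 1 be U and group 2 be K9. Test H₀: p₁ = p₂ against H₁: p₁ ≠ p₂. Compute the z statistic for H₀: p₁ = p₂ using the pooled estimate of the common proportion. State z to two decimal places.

z = -3.18

p̂₁ = 129/2341 = 0.05510, p̂₂ = 63/715 = 0.08811.
Pooled p̂ = (129+63)/(2341+715) = 192/3056 = 0.06283.
SE = √(p̂(1−p̂)(1/n₁+1/n₂)) = √(0.06283·0.93717·0.00182577) = √(0.000107501) = 0.01037.
z = (0.05510 − 0.08811)/0.01037 = -0.03301/0.01037 = -3.18.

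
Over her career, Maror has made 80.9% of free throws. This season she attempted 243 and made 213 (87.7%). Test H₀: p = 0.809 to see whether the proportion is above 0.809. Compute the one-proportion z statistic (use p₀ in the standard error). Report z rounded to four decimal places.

z = 2.6785

p̂ = 213/243 ≈ 0.876543.
SE = √(p₀(1−p₀)/n) = √(0.15452/243) = 0.025217.
z = (0.876543 − 0.809)/0.025217 = 0.067543/0.025217 = 2.6785.
p-value = P(Z > 2.679) ≈ 0.0037.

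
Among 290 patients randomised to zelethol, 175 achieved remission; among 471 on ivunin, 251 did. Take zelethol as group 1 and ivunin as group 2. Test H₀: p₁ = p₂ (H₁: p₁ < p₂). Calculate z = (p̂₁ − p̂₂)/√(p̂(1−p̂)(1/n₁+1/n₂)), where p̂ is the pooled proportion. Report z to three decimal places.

z = 1.904

p̂₁ = 175/290 ≈ 0.60345, p̂₂ = 251/471 ≈ 0.53291.
Pooled p̂ = (175+251)/(290+471) = 426/761 = 0.55979.
SE = √(0.246425 × 0.00557142) = 0.03705.
z = (0.60345 − 0.53291)/0.03705 = 0.07054/0.03705 = 1.904.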